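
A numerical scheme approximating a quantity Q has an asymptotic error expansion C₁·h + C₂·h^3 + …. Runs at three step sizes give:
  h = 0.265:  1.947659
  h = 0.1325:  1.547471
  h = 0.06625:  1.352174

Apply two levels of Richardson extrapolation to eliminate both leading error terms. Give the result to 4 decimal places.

First eliminate the h term (factor 2^1 = 2):
  B₁ = (2·1.547471 − 1.947659)/1 = 1.147283
  B₂ = (2·1.352174 − 1.547471)/1 = 1.156877
Then eliminate the h^3 term (factor 2^3 = 8):
  (8·1.156877 − 1.147283)/7 = 1.158248

1.1582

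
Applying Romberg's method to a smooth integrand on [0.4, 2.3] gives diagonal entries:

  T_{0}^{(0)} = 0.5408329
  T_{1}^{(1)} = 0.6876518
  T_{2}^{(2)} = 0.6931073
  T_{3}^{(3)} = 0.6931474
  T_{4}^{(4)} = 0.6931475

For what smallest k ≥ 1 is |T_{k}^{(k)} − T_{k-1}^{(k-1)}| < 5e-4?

|T_{1}^{(1)} − T_{0}^{(0)}| = 0.1468189 ≥ 5e-4
|T_{2}^{(2)} − T_{1}^{(1)}| = 0.0054555 ≥ 5e-4
|T_{3}^{(3)} − T_{2}^{(2)}| = 0.0000401 < 5e-4

k = 3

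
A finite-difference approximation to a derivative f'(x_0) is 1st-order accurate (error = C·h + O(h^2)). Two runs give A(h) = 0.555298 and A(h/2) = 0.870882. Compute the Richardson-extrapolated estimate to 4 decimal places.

1.1865

The leading error scales as h; refining by a factor of 2 reduces it by 2^1 = 2.
Extrapolated value = (2·A(h/2) − A(h)) / (2 − 1)
= (2·0.870882 − 0.555298) / 1
= 1.186466 / 1 = 1.186466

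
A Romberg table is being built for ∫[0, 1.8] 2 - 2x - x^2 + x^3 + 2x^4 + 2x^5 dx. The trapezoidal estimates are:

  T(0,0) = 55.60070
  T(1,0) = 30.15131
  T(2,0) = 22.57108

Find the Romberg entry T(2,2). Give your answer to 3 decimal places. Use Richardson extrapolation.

19.936

Richardson extrapolation on the trapezoidal column (denominator 4−1=3):
T(1,1) = 30.15131 + (30.15131 − 55.60070)/3 = 21.66818
T(2,1) = (4·22.57108 − 30.15131) / 3 = 20.04434
T(2,2) = 20.04434 + (20.04434 − 21.66818)/15 = 19.93608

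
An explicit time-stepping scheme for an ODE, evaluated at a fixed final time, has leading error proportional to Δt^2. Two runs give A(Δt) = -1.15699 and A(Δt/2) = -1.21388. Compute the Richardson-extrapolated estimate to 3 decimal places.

-1.233

Extrapolated value = (4·A(Δt/2) − A(Δt)) / (4 − 1)
= (4·(-1.21388) − (-1.15699)) / 3
= -3.69853 / 3 = -1.23284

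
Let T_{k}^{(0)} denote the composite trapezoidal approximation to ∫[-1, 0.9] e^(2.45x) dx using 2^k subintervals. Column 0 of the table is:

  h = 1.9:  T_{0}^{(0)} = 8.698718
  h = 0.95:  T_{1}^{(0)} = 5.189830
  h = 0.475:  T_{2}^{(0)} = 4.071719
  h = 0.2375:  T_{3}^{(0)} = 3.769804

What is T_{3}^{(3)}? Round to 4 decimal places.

3.6670

T_{1}^{(1)} = (4·5.189830 − 8.698718) / 3 = 4.020201
T_{2}^{(1)} = (4·4.071719 − 5.189830) / 3 = 3.699015
T_{3}^{(1)} = 3.769804 + (3.769804 − 4.071719)/3 = 3.669166
T_{2}^{(2)} = 3.699015 + (3.699015 − 4.020201)/15 = 3.677603
T_{3}^{(2)} = 3.669166 + (3.669166 − 3.699015)/15 = 3.667176
T_{3}^{(3)} = 3.667176 + (3.667176 − 3.677603)/63 = 3.667010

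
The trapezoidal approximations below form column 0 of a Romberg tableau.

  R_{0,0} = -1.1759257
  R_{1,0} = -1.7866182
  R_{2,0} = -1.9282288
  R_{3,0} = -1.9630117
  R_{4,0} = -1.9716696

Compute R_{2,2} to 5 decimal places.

-1.97445

Richardson extrapolation on the trapezoidal column (denominator 4−1=3):
R_{1,1} = (4·(-1.7866182) − (-1.1759257)) / 3 = -1.9901824
R_{2,1} = -1.9282288 + (-1.9282288 − (-1.7866182))/3 = -1.9754323
R_{2,2} = -1.9754323 + (-1.9754323 − (-1.9901824))/15 = -1.9744490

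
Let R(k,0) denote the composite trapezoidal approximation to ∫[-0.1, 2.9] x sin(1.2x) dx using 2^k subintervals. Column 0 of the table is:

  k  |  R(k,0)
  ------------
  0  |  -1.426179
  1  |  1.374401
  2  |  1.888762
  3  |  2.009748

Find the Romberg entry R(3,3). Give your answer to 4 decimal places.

R(1,1) = (4·1.374401 − (-1.426179)) / 3 = 2.307928
R(2,1) = 1.888762 + (1.888762 − 1.374401)/3 = 2.060216
R(3,1) = (4·2.009748 − 1.888762) / 3 = 2.050077
R(2,2) = (16·2.060216 − 2.307928) / 15 = 2.043702
R(3,2) = 2.050077 + (2.050077 − 2.060216)/15 = 2.049401
R(3,3) = 2.049401 + (2.049401 − 2.043702)/63 = 2.049491

2.0495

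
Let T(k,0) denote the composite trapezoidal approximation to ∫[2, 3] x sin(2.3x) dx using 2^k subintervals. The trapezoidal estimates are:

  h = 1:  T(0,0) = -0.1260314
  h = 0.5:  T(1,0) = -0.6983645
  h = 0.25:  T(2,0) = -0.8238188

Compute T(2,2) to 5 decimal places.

T(1,1) = -0.6983645 + (-0.6983645 − (-0.1260314))/3 = -0.8891422
T(2,1) = (4·(-0.8238188) − (-0.6983645)) / 3 = -0.8656369
T(2,2) = (16·(-0.8656369) − (-0.8891422)) / 15 = -0.8640699
(Column j=1 coincides with Simpson's rule on the same nodes.)

-0.86407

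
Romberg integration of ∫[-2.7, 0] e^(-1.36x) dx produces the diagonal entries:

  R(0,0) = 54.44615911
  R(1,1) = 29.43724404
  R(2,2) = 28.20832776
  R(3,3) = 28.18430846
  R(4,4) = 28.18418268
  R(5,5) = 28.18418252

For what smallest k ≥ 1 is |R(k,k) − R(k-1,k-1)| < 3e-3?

k = 4

|R(1,1) − R(0,0)| = 25.00891507 ≥ 3e-3
|R(2,2) − R(1,1)| = 1.22891628 ≥ 3e-3
|R(3,3) − R(2,2)| = 0.02401930 ≥ 3e-3
|R(4,4) − R(3,3)| = 0.00012578 < 3e-3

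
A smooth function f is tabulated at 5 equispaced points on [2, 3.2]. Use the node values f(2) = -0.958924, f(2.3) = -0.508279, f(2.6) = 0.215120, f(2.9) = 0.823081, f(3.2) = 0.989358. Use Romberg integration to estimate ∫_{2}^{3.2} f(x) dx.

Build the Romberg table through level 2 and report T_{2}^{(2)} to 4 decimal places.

0.1716

T_{0}^{(0)} (trapezoid, 1 panel, h=1.2000): 0.018260
T_{1}^{(0)} (trapezoid, 2 panels, h=0.6000): 0.138202
T_{2}^{(0)} (trapezoid, 4 panels, h=0.3000): 0.163542
T_{1}^{(1)} = 0.138202 + (0.138202 − 0.018260)/3 = 0.178183
T_{2}^{(1)} = 0.163542 + (0.163542 − 0.138202)/3 = 0.171989
T_{2}^{(2)} = 0.171989 + (0.171989 − 0.178183)/15 = 0.171576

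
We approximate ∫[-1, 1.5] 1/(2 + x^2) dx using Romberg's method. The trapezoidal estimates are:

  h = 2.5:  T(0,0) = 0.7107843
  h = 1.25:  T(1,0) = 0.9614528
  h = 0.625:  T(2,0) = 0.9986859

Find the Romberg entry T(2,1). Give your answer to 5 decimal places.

1.01110

Richardson extrapolation on the trapezoidal column (denominator 4−1=3):
T(2,1) = (4·0.9986859 − 0.9614528) / 3 = 1.0110969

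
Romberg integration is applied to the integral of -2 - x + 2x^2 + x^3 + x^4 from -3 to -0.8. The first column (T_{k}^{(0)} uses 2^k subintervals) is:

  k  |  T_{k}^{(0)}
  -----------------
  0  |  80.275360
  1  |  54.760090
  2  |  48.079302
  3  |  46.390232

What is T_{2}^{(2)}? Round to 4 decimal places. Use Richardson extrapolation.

45.8255

Richardson extrapolation on the trapezoidal column (denominator 4−1=3):
T_{1}^{(1)} = 54.760090 + (54.760090 − 80.275360)/3 = 46.255000
T_{2}^{(1)} = 48.079302 + (48.079302 − 54.760090)/3 = 45.852373
T_{2}^{(2)} = 45.852373 + (45.852373 − 46.255000)/15 = 45.825531
(Column j=1 coincides with Simpson's rule on the same nodes.)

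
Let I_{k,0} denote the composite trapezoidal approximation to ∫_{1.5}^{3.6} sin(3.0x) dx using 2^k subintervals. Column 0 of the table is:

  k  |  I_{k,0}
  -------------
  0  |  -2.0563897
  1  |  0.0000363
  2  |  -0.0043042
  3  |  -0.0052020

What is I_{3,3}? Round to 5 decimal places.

-0.00475

Richardson extrapolation on the trapezoidal column (denominator 4−1=3):
I_{1,1} = 0.0000363 + (0.0000363 − (-2.0563897))/3 = 0.6855116
I_{2,1} = -0.0043042 + (-0.0043042 − 0.0000363)/3 = -0.0057510
I_{3,1} = -0.0052020 + (-0.0052020 − (-0.0043042))/3 = -0.0055013
I_{2,2} = -0.0057510 + (-0.0057510 − 0.6855116)/15 = -0.0518352
I_{3,2} = -0.0055013 + (-0.0055013 − (-0.0057510))/15 = -0.0054847
I_{3,3} = -0.0054847 + (-0.0054847 − (-0.0518352))/63 = -0.0047490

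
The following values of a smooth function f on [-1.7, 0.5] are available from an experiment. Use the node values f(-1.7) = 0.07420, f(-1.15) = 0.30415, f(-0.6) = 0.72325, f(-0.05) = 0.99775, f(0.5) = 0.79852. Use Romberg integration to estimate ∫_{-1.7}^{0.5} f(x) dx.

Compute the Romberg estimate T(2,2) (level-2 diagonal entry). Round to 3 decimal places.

T(0,0) (trapezoid, 1 panel, h=2.2000): 0.95999
T(1,0) (trapezoid, 2 panels, h=1.1000): 1.27557
T(2,0) (trapezoid, 4 panels, h=0.5500): 1.35383
T(1,1) = 1.27557 + (1.27557 − 0.95999)/3 = 1.38076
T(2,1) = 1.35383 + (1.35383 − 1.27557)/3 = 1.37992
T(2,2) = 1.37992 + (1.37992 − 1.38076)/15 = 1.37986

1.380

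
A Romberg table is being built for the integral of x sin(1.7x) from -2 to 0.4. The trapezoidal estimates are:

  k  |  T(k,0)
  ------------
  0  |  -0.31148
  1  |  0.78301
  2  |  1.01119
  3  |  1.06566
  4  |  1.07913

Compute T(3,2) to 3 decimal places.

T(2,1) = (4·1.01119 − 0.78301) / 3 = 1.08725
T(3,1) = (4·1.06566 − 1.01119) / 3 = 1.08382
T(3,2) = 1.08382 + (1.08382 − 1.08725)/15 = 1.08359
(Column j=1 coincides with Simpson's rule on the same nodes.)

1.084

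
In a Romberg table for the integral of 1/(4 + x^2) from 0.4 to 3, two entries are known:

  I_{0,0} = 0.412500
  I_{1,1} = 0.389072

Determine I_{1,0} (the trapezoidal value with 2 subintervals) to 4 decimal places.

From I_{1,1} = (4·I_{1,0} − I_{0,0})/3, solve for I_{1,0}:
4·I_{1,0} = 3·0.389072 + 0.412500 = 1.579716
I_{1,0} = 0.394929

0.3949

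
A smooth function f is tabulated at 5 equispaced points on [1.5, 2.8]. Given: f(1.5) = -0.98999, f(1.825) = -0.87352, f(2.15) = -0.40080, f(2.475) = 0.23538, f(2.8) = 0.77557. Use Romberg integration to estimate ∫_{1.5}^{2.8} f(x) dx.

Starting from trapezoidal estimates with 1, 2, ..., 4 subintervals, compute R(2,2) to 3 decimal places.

R(0,0) (trapezoid, 1 panel, h=1.3000): -0.13937
R(1,0) (trapezoid, 2 panels, h=0.6500): -0.33021
R(2,0) (trapezoid, 4 panels, h=0.3250): -0.37250
R(1,1) = -0.33021 + (-0.33021 − (-0.13937))/3 = -0.39382
R(2,1) = -0.37250 + (-0.37250 − (-0.33021))/3 = -0.38660
R(2,2) = -0.38660 + (-0.38660 − (-0.39382))/15 = -0.38612

-0.386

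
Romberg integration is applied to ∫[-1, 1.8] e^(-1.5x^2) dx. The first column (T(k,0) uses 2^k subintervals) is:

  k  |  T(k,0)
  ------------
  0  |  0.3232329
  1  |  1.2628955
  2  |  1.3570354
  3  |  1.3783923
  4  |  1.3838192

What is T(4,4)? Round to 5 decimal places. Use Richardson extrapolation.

T(1,1) = (4·1.2628955 − 0.3232329) / 3 = 1.5761164
T(2,1) = (4·1.3570354 − 1.2628955) / 3 = 1.3884154
T(3,1) = (4·1.3783923 − 1.3570354) / 3 = 1.3855113
T(4,1) = (4·1.3838192 − 1.3783923) / 3 = 1.3856282
T(2,2) = (16·1.3884154 − 1.5761164) / 15 = 1.3759020
T(3,2) = (16·1.3855113 − 1.3884154) / 15 = 1.3853177
T(4,2) = 1.3856282 + (1.3856282 − 1.3855113)/15 = 1.3856360
T(3,3) = 1.3853177 + (1.3853177 − 1.3759020)/63 = 1.3854672
T(4,3) = (64·1.3856360 − 1.3853177) / 63 = 1.3856411
T(4,4) = (256·1.3856411 − 1.3854672) / 255 = 1.3856418

1.38564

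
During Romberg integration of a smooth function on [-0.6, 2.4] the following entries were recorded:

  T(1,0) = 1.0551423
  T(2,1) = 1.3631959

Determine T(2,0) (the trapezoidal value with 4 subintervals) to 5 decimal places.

1.28618

From T(2,1) = (4·T(2,0) − T(1,0))/3, solve for T(2,0):
4·T(2,0) = 3·1.3631959 + 1.0551423 = 5.1447300
T(2,0) = 1.2861825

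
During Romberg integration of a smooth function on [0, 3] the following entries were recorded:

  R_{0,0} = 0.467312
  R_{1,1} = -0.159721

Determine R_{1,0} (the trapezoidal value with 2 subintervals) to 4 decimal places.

From R_{1,1} = (4·R_{1,0} − R_{0,0})/3, solve for R_{1,0}:
4·R_{1,0} = 3·(-0.159721) + 0.467312 = -0.011851
R_{1,0} = -0.002963

-0.0030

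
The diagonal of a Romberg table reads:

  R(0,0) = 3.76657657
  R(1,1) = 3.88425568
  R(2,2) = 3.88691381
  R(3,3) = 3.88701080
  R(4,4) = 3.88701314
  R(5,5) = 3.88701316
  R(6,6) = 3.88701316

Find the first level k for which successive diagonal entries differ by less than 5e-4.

k = 3

|R(1,1) − R(0,0)| = 0.11767911 ≥ 5e-4
|R(2,2) − R(1,1)| = 0.00265813 ≥ 5e-4
|R(3,3) − R(2,2)| = 0.00009699 < 5e-4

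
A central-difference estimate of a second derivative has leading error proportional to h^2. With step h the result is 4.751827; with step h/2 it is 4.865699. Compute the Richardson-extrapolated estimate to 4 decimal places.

4.9037

The leading error scales as h^2; refining by a factor of 2 reduces it by 2^2 = 4.
Extrapolated value = (4·A(h/2) − A(h)) / (4 − 1)
= (4·4.865699 − 4.751827) / 3
= 14.710969 / 3 = 4.903656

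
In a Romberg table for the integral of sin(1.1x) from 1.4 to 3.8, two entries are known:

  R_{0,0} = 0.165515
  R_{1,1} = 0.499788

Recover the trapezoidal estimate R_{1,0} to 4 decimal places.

From R_{1,1} = (4·R_{1,0} − R_{0,0})/3, solve for R_{1,0}:
4·R_{1,0} = 3·0.499788 + 0.165515 = 1.664879
R_{1,0} = 0.416220

0.4162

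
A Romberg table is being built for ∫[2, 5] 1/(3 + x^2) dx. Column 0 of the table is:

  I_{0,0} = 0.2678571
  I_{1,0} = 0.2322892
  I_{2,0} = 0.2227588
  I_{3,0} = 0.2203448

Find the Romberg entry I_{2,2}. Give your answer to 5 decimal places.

0.21953

I_{1,1} = 0.2322892 + (0.2322892 − 0.2678571)/3 = 0.2204332
I_{2,1} = 0.2227588 + (0.2227588 − 0.2322892)/3 = 0.2195820
I_{2,2} = 0.2195820 + (0.2195820 − 0.2204332)/15 = 0.2195253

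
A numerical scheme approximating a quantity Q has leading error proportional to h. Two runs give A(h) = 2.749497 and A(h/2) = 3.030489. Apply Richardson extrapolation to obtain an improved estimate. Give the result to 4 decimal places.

3.3115

The leading error scales as h; refining by a factor of 2 reduces it by 2^1 = 2.
Extrapolated value = (2·A(h/2) − A(h)) / (2 − 1)
= (2·3.030489 − 2.749497) / 1
= 3.311481 / 1 = 3.311481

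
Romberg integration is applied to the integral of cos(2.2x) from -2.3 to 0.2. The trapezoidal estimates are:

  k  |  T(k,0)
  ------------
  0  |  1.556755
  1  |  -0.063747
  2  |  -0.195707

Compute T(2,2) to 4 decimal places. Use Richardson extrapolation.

T(1,1) = -0.063747 + (-0.063747 − 1.556755)/3 = -0.603914
T(2,1) = -0.195707 + (-0.195707 − (-0.063747))/3 = -0.239694
T(2,2) = (16·(-0.239694) − (-0.603914)) / 15 = -0.215413

-0.2154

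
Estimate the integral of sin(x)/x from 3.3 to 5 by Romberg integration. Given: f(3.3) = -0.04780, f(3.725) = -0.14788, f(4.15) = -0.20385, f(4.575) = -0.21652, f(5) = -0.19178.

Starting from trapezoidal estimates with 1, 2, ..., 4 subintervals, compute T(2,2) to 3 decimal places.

-0.298

T(0,0) (trapezoid, 1 panel, h=1.7000): -0.20364
T(1,0) (trapezoid, 2 panels, h=0.8500): -0.27509
T(2,0) (trapezoid, 4 panels, h=0.4250): -0.29242
T(1,1) = -0.27509 + (-0.27509 − (-0.20364))/3 = -0.29891
T(2,1) = -0.29242 + (-0.29242 − (-0.27509))/3 = -0.29820
T(2,2) = -0.29820 + (-0.29820 − (-0.29891))/15 = -0.29815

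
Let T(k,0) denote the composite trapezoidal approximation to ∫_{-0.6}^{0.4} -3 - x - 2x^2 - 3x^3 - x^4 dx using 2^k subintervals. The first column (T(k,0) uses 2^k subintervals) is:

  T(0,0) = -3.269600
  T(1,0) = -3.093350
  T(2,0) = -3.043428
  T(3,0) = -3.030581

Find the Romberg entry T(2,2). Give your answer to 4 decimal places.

T(1,1) = -3.093350 + (-3.093350 − (-3.269600))/3 = -3.034600
T(2,1) = -3.043428 + (-3.043428 − (-3.093350))/3 = -3.026787
T(2,2) = (16·(-3.026787) − (-3.034600)) / 15 = -3.026266

-3.0263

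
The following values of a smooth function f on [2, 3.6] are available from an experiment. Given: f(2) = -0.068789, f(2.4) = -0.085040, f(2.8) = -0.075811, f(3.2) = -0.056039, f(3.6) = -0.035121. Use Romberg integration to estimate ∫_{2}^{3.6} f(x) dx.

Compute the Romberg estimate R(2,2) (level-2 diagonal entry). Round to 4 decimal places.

R(0,0) (trapezoid, 1 panel, h=1.6000): -0.083128
R(1,0) (trapezoid, 2 panels, h=0.8000): -0.102213
R(2,0) (trapezoid, 4 panels, h=0.4000): -0.107538
R(1,1) = -0.102213 + (-0.102213 − (-0.083128))/3 = -0.108575
R(2,1) = -0.107538 + (-0.107538 − (-0.102213))/3 = -0.109313
R(2,2) = -0.109313 + (-0.109313 − (-0.108575))/15 = -0.109362

-0.1094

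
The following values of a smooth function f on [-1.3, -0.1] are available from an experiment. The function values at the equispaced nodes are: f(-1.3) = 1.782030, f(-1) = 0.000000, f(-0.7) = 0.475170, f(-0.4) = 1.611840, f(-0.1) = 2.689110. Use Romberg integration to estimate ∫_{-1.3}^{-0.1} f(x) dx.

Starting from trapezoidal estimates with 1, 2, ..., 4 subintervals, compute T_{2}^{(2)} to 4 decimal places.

1.1811

T_{0}^{(0)} (trapezoid, 1 panel, h=1.2000): 2.682684
T_{1}^{(0)} (trapezoid, 2 panels, h=0.6000): 1.626444
T_{2}^{(0)} (trapezoid, 4 panels, h=0.3000): 1.296774
T_{1}^{(1)} = 1.626444 + (1.626444 − 2.682684)/3 = 1.274364
T_{2}^{(1)} = 1.296774 + (1.296774 − 1.626444)/3 = 1.186884
T_{2}^{(2)} = 1.186884 + (1.186884 − 1.274364)/15 = 1.181052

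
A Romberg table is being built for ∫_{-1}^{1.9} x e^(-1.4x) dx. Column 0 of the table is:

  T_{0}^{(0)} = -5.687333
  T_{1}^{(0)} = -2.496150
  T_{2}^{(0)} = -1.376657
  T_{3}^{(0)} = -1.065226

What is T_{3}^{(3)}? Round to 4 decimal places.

-0.9584

T_{1}^{(1)} = -2.496150 + (-2.496150 − (-5.687333))/3 = -1.432422
T_{2}^{(1)} = (4·(-1.376657) − (-2.496150)) / 3 = -1.003493
T_{3}^{(1)} = (4·(-1.065226) − (-1.376657)) / 3 = -0.961416
T_{2}^{(2)} = -1.003493 + (-1.003493 − (-1.432422))/15 = -0.974898
T_{3}^{(2)} = -0.961416 + (-0.961416 − (-1.003493))/15 = -0.958611
T_{3}^{(3)} = -0.958611 + (-0.958611 − (-0.974898))/63 = -0.958352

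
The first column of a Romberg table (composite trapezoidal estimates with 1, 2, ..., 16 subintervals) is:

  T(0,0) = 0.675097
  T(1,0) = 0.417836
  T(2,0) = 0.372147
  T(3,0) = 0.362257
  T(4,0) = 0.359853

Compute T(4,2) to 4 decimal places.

0.3591

Richardson extrapolation on the trapezoidal column (denominator 4−1=3):
T(3,1) = (4·0.362257 − 0.372147) / 3 = 0.358960
T(4,1) = (4·0.359853 − 0.362257) / 3 = 0.359052
T(4,2) = (16·0.359052 − 0.358960) / 15 = 0.359058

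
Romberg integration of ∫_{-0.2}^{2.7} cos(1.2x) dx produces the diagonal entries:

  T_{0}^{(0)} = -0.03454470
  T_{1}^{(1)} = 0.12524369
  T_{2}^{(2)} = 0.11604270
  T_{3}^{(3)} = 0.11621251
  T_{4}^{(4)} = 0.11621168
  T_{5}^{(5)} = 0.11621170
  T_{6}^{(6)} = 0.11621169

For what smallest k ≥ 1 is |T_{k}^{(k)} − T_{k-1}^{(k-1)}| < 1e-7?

k = 5

|T_{1}^{(1)} − T_{0}^{(0)}| = 0.15978839 ≥ 1e-7
|T_{2}^{(2)} − T_{1}^{(1)}| = 0.00920099 ≥ 1e-7
|T_{3}^{(3)} − T_{2}^{(2)}| = 0.00016981 ≥ 1e-7
|T_{4}^{(4)} − T_{3}^{(3)}| = 0.00000083 ≥ 1e-7
|T_{5}^{(5)} − T_{4}^{(4)}| = 0.00000002 < 1e-7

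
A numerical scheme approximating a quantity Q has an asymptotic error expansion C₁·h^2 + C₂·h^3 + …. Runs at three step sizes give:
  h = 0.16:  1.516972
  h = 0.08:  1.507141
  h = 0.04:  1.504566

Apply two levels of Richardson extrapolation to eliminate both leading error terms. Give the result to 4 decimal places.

First eliminate the h^2 term (factor 2^2 = 4):
  B₁ = (4·1.507141 − 1.516972)/3 = 1.503864
  B₂ = (4·1.504566 − 1.507141)/3 = 1.503708
Then eliminate the h^3 term (factor 2^3 = 8):
  (8·1.503708 − 1.503864)/7 = 1.503686

1.5037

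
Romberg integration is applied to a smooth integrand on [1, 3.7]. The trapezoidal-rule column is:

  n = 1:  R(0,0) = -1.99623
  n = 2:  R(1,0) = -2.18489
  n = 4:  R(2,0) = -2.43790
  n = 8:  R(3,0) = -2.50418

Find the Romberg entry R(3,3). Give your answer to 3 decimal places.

R(1,1) = -2.18489 + (-2.18489 − (-1.99623))/3 = -2.24778
R(2,1) = (4·(-2.43790) − (-2.18489)) / 3 = -2.52224
R(3,1) = -2.50418 + (-2.50418 − (-2.43790))/3 = -2.52627
R(2,2) = -2.52224 + (-2.52224 − (-2.24778))/15 = -2.54054
R(3,2) = -2.52627 + (-2.52627 − (-2.52224))/15 = -2.52654
R(3,3) = (64·(-2.52654) − (-2.54054)) / 63 = -2.52632

-2.526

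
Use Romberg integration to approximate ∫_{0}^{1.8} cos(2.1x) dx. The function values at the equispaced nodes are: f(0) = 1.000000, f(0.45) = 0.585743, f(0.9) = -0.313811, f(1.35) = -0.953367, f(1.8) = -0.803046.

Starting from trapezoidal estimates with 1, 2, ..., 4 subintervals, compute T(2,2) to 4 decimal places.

T(0,0) (trapezoid, 1 panel, h=1.8000): 0.177259
T(1,0) (trapezoid, 2 panels, h=0.9000): -0.193801
T(2,0) (trapezoid, 4 panels, h=0.4500): -0.262331
T(1,1) = -0.193801 + (-0.193801 − 0.177259)/3 = -0.317488
T(2,1) = -0.262331 + (-0.262331 − (-0.193801))/3 = -0.285174
T(2,2) = -0.285174 + (-0.285174 − (-0.317488))/15 = -0.283020

-0.2830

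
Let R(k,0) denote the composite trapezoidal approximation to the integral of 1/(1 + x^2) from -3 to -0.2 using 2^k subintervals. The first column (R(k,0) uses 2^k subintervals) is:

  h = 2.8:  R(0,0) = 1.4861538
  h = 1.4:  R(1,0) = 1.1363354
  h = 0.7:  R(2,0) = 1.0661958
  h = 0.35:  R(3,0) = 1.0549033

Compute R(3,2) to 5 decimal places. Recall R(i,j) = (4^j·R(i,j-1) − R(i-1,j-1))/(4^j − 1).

1.05169

R(2,1) = 1.0661958 + (1.0661958 − 1.1363354)/3 = 1.0428159
R(3,1) = 1.0549033 + (1.0549033 − 1.0661958)/3 = 1.0511391
R(3,2) = (16·1.0511391 − 1.0428159) / 15 = 1.0516940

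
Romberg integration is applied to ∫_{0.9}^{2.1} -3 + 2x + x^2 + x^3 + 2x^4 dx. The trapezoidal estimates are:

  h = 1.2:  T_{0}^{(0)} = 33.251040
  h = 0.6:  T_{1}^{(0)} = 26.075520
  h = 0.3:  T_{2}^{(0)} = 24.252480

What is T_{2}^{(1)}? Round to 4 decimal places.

23.6448

Richardson extrapolation on the trapezoidal column (denominator 4−1=3):
T_{2}^{(1)} = (4·24.252480 − 26.075520) / 3 = 23.644800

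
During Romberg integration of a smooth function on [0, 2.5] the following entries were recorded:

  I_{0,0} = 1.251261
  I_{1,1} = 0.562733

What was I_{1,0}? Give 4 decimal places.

0.7349

From I_{1,1} = (4·I_{1,0} − I_{0,0})/3, solve for I_{1,0}:
4·I_{1,0} = 3·0.562733 + 1.251261 = 2.939460
I_{1,0} = 0.734865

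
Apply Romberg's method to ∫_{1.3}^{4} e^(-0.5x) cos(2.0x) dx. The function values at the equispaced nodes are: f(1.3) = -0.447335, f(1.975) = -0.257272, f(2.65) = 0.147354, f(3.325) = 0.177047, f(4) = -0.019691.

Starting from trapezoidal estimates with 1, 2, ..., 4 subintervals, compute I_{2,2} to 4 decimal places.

-0.1220

I_{0,0} (trapezoid, 1 panel, h=2.7000): -0.630485
I_{1,0} (trapezoid, 2 panels, h=1.3500): -0.116315
I_{2,0} (trapezoid, 4 panels, h=0.6750): -0.112309
I_{1,1} = -0.116315 + (-0.116315 − (-0.630485))/3 = 0.055075
I_{2,1} = -0.112309 + (-0.112309 − (-0.116315))/3 = -0.110974
I_{2,2} = -0.110974 + (-0.110974 − 0.055075)/15 = -0.122044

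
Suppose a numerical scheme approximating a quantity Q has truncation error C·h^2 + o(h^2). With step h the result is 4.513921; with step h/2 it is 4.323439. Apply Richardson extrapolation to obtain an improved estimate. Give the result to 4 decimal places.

4.2599

The leading error scales as h^2; refining by a factor of 2 reduces it by 2^2 = 4.
Extrapolated value = (4·A(h/2) − A(h)) / (4 − 1)
= (4·4.323439 − 4.513921) / 3
= 12.779835 / 3 = 4.259945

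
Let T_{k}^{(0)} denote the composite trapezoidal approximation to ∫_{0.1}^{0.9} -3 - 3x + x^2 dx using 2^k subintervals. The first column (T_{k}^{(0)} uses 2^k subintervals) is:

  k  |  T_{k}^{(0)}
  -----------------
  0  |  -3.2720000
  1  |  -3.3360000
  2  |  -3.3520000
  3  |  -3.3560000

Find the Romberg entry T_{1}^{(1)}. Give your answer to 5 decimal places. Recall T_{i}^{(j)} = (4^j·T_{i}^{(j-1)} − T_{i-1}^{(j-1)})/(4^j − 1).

-3.35733

Richardson extrapolation on the trapezoidal column (denominator 4−1=3):
T_{1}^{(1)} = (4·(-3.3360000) − (-3.2720000)) / 3 = -3.3573333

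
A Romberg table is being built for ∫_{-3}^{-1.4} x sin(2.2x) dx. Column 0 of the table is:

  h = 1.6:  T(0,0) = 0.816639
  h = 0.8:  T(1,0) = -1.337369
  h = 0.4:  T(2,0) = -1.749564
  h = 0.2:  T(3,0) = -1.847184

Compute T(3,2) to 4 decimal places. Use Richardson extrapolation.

-1.8792

T(2,1) = -1.749564 + (-1.749564 − (-1.337369))/3 = -1.886962
T(3,1) = -1.847184 + (-1.847184 − (-1.749564))/3 = -1.879724
T(3,2) = -1.879724 + (-1.879724 − (-1.886962))/15 = -1.879241
(Column j=1 coincides with Simpson's rule on the same nodes.)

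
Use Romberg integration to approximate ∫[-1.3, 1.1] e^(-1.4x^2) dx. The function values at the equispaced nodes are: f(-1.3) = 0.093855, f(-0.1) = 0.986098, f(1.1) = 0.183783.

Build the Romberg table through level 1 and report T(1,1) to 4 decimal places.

1.6888

T(0,0) (trapezoid, 1 panel, h=2.4000): 0.333166
T(1,0) (trapezoid, 2 panels, h=1.2000): 1.349900
T(1,1) = 1.349900 + (1.349900 − 0.333166)/3 = 1.688811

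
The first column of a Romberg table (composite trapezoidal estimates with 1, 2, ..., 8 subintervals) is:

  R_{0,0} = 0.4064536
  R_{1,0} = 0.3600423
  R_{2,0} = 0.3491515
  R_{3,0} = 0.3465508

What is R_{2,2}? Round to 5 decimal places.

Richardson extrapolation on the trapezoidal column (denominator 4−1=3):
R_{1,1} = (4·0.3600423 − 0.4064536) / 3 = 0.3445719
R_{2,1} = (4·0.3491515 − 0.3600423) / 3 = 0.3455212
R_{2,2} = 0.3455212 + (0.3455212 − 0.3445719)/15 = 0.3455845
(Column j=1 coincides with Simpson's rule on the same nodes.)

0.34558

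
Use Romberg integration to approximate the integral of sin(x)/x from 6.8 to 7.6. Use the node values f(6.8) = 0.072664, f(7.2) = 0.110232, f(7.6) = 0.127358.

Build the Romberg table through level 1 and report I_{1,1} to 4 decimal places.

0.0855

I_{0,0} (trapezoid, 1 panel, h=0.8000): 0.080009
I_{1,0} (trapezoid, 2 panels, h=0.4000): 0.084097
I_{1,1} = 0.084097 + (0.084097 − 0.080009)/3 = 0.085460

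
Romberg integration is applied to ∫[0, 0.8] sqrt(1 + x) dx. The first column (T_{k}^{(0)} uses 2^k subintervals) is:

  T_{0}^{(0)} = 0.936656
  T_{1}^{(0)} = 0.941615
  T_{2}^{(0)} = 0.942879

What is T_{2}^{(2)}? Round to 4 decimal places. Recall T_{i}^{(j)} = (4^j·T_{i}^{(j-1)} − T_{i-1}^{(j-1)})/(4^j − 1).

0.9433

T_{1}^{(1)} = 0.941615 + (0.941615 − 0.936656)/3 = 0.943268
T_{2}^{(1)} = 0.942879 + (0.942879 − 0.941615)/3 = 0.943300
T_{2}^{(2)} = 0.943300 + (0.943300 − 0.943268)/15 = 0.943302
(Column j=1 coincides with Simpson's rule on the same nodes.)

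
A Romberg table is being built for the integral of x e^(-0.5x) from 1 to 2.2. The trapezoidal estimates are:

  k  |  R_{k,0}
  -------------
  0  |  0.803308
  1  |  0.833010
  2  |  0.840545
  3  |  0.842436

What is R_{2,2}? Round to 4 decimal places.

Richardson extrapolation on the trapezoidal column (denominator 4−1=3):
R_{1,1} = 0.833010 + (0.833010 − 0.803308)/3 = 0.842911
R_{2,1} = (4·0.840545 − 0.833010) / 3 = 0.843057
R_{2,2} = (16·0.843057 − 0.842911) / 15 = 0.843067

0.8431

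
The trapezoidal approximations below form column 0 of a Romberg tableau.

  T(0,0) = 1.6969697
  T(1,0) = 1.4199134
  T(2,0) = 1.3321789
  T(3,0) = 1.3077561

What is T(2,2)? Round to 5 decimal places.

1.30129

T(1,1) = 1.4199134 + (1.4199134 − 1.6969697)/3 = 1.3275613
T(2,1) = 1.3321789 + (1.3321789 − 1.4199134)/3 = 1.3029341
T(2,2) = (16·1.3029341 − 1.3275613) / 15 = 1.3012923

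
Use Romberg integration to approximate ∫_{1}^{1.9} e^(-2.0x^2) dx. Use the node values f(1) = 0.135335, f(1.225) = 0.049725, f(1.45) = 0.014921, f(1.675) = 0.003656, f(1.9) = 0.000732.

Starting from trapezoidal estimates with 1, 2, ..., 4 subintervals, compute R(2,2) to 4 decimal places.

0.0284

R(0,0) (trapezoid, 1 panel, h=0.9000): 0.061230
R(1,0) (trapezoid, 2 panels, h=0.4500): 0.037330
R(2,0) (trapezoid, 4 panels, h=0.2250): 0.030675
R(1,1) = 0.037330 + (0.037330 − 0.061230)/3 = 0.029363
R(2,1) = 0.030675 + (0.030675 − 0.037330)/3 = 0.028457
R(2,2) = 0.028457 + (0.028457 − 0.029363)/15 = 0.028397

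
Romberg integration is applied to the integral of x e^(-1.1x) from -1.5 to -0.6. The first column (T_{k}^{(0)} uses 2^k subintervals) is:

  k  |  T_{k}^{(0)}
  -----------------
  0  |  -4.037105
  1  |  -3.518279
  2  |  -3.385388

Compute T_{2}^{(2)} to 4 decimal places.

-3.3408

Richardson extrapolation on the trapezoidal column (denominator 4−1=3):
T_{1}^{(1)} = -3.518279 + (-3.518279 − (-4.037105))/3 = -3.345337
T_{2}^{(1)} = (4·(-3.385388) − (-3.518279)) / 3 = -3.341091
T_{2}^{(2)} = -3.341091 + (-3.341091 − (-3.345337))/15 = -3.340808
(Column j=1 coincides with Simpson's rule on the same nodes.)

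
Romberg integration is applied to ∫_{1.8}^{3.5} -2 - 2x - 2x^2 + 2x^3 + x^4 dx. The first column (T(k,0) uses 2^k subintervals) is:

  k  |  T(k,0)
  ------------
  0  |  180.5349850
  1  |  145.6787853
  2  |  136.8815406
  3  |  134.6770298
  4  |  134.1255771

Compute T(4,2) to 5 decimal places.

133.94173

T(3,1) = (4·134.6770298 − 136.8815406) / 3 = 133.9421929
T(4,1) = 134.1255771 + (134.1255771 − 134.6770298)/3 = 133.9417595
T(4,2) = 133.9417595 + (133.9417595 − 133.9421929)/15 = 133.9417306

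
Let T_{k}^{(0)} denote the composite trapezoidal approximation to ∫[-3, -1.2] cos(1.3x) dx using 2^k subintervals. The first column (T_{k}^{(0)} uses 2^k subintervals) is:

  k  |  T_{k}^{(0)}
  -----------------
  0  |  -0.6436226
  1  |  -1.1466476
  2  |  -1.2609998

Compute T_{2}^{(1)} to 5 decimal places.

-1.29912

Richardson extrapolation on the trapezoidal column (denominator 4−1=3):
T_{2}^{(1)} = -1.2609998 + (-1.2609998 − (-1.1466476))/3 = -1.2991172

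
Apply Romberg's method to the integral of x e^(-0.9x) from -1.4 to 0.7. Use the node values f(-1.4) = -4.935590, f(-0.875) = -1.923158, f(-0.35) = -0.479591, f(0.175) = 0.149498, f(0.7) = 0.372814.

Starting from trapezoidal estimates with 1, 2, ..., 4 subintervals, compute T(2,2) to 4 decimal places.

T(0,0) (trapezoid, 1 panel, h=2.1000): -4.790915
T(1,0) (trapezoid, 2 panels, h=1.0500): -2.899028
T(2,0) (trapezoid, 4 panels, h=0.5250): -2.380685
T(1,1) = -2.899028 + (-2.899028 − (-4.790915))/3 = -2.268399
T(2,1) = -2.380685 + (-2.380685 − (-2.899028))/3 = -2.207904
T(2,2) = -2.207904 + (-2.207904 − (-2.268399))/15 = -2.203871

-2.2039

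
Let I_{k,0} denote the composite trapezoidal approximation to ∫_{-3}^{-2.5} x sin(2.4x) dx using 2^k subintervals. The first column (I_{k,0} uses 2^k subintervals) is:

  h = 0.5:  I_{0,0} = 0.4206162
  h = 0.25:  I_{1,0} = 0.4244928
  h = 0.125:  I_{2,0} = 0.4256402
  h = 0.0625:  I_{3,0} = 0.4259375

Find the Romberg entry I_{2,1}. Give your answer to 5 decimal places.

0.42602

Richardson extrapolation on the trapezoidal column (denominator 4−1=3):
I_{2,1} = 0.4256402 + (0.4256402 − 0.4244928)/3 = 0.4260227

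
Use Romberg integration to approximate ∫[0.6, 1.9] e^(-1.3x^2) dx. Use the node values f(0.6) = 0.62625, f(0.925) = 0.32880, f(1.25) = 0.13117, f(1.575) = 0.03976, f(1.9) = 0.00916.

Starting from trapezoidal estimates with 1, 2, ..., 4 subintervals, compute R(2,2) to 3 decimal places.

0.257

R(0,0) (trapezoid, 1 panel, h=1.3000): 0.41302
R(1,0) (trapezoid, 2 panels, h=0.6500): 0.29177
R(2,0) (trapezoid, 4 panels, h=0.3250): 0.26567
R(1,1) = 0.29177 + (0.29177 − 0.41302)/3 = 0.25135
R(2,1) = 0.26567 + (0.26567 − 0.29177)/3 = 0.25697
R(2,2) = 0.25697 + (0.25697 − 0.25135)/15 = 0.25734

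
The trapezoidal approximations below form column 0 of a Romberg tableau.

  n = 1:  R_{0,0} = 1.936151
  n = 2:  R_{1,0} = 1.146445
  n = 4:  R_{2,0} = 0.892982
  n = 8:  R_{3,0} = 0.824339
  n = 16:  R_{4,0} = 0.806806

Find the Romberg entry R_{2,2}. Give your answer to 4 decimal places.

R_{1,1} = (4·1.146445 − 1.936151) / 3 = 0.883210
R_{2,1} = 0.892982 + (0.892982 − 1.146445)/3 = 0.808494
R_{2,2} = 0.808494 + (0.808494 − 0.883210)/15 = 0.803513

0.8035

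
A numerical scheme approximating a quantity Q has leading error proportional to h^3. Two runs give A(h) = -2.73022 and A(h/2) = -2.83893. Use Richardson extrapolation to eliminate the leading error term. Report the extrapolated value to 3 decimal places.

-2.854

Extrapolated value = (8·A(h/2) − A(h)) / (8 − 1)
= (8·(-2.83893) − (-2.73022)) / 7
= -19.98122 / 7 = -2.85446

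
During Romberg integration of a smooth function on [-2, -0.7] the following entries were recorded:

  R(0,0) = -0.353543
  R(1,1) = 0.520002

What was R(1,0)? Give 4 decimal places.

0.3016

From R(1,1) = (4·R(1,0) − R(0,0))/3, solve for R(1,0):
4·R(1,0) = 3·0.520002 + (-0.353543) = 1.206463
R(1,0) = 0.301616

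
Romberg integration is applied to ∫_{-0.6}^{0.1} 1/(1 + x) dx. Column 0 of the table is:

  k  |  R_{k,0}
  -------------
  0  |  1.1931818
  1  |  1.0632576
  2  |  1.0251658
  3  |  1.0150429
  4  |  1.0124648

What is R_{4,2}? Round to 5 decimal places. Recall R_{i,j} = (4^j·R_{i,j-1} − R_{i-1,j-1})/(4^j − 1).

R_{3,1} = (4·1.0150429 − 1.0251658) / 3 = 1.0116686
R_{4,1} = 1.0124648 + (1.0124648 − 1.0150429)/3 = 1.0116054
R_{4,2} = (16·1.0116054 − 1.0116686) / 15 = 1.0116012
(Column j=1 coincides with Simpson's rule on the same nodes.)

1.01160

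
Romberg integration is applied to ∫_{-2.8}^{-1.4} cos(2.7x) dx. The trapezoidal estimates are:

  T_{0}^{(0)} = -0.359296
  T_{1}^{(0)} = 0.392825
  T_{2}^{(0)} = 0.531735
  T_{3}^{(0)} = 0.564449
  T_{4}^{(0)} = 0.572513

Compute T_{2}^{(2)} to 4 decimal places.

T_{1}^{(1)} = (4·0.392825 − (-0.359296)) / 3 = 0.643532
T_{2}^{(1)} = (4·0.531735 − 0.392825) / 3 = 0.578038
T_{2}^{(2)} = (16·0.578038 − 0.643532) / 15 = 0.573672

0.5737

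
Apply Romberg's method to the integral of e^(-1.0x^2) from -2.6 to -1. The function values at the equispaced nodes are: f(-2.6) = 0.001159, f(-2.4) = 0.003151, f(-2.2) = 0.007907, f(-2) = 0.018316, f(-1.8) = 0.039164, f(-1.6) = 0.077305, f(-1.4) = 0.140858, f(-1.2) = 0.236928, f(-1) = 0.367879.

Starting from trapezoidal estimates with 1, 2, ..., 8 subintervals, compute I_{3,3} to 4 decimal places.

I_{0,0} (trapezoid, 1 panel, h=1.6000): 0.295230
I_{1,0} (trapezoid, 2 panels, h=0.8000): 0.178946
I_{2,0} (trapezoid, 4 panels, h=0.4000): 0.148979
I_{3,0} (trapezoid, 8 panels, h=0.2000): 0.141630
I_{1,1} = 0.178946 + (0.178946 − 0.295230)/3 = 0.140185
I_{2,1} = 0.148979 + (0.148979 − 0.178946)/3 = 0.138990
I_{3,1} = 0.141630 + (0.141630 − 0.148979)/3 = 0.139180
I_{2,2} = 0.138990 + (0.138990 − 0.140185)/15 = 0.138910
I_{3,2} = 0.139180 + (0.139180 − 0.138990)/15 = 0.139193
I_{3,3} = 0.139193 + (0.139193 − 0.138910)/63 = 0.139197

0.1392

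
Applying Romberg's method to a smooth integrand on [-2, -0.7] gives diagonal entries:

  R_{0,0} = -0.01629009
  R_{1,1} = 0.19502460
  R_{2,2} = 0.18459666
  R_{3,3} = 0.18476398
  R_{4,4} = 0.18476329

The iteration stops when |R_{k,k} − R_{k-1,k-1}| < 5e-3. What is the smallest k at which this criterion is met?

|R_{1,1} − R_{0,0}| = 0.21131469 ≥ 5e-3
|R_{2,2} − R_{1,1}| = 0.01042794 ≥ 5e-3
|R_{3,3} − R_{2,2}| = 0.00016732 < 5e-3

k = 3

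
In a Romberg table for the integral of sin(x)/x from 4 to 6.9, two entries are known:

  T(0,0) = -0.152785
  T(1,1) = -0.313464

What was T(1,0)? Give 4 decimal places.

-0.2733

From T(1,1) = (4·T(1,0) − T(0,0))/3, solve for T(1,0):
4·T(1,0) = 3·(-0.313464) + (-0.152785) = -1.093177
T(1,0) = -0.273294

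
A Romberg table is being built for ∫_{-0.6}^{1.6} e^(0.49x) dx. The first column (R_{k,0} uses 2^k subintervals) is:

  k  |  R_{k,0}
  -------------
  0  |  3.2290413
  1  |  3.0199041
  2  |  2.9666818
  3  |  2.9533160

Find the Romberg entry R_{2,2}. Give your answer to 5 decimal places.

2.94886

Richardson extrapolation on the trapezoidal column (denominator 4−1=3):
R_{1,1} = (4·3.0199041 − 3.2290413) / 3 = 2.9501917
R_{2,1} = (4·2.9666818 − 3.0199041) / 3 = 2.9489410
R_{2,2} = 2.9489410 + (2.9489410 − 2.9501917)/15 = 2.9488576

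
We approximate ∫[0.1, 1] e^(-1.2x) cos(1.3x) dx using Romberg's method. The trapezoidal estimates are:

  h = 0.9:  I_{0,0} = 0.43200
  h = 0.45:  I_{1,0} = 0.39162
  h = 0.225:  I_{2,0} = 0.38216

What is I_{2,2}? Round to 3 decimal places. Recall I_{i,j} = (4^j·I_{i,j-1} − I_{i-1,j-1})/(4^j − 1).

0.379

Richardson extrapolation on the trapezoidal column (denominator 4−1=3):
I_{1,1} = 0.39162 + (0.39162 − 0.43200)/3 = 0.37816
I_{2,1} = (4·0.38216 − 0.39162) / 3 = 0.37901
I_{2,2} = 0.37901 + (0.37901 − 0.37816)/15 = 0.37907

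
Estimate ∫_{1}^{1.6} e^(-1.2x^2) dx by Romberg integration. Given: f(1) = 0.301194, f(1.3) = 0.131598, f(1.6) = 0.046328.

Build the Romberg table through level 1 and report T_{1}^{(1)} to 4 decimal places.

0.0874

T_{0}^{(0)} (trapezoid, 1 panel, h=0.6000): 0.104257
T_{1}^{(0)} (trapezoid, 2 panels, h=0.3000): 0.091608
T_{1}^{(1)} = 0.091608 + (0.091608 − 0.104257)/3 = 0.087392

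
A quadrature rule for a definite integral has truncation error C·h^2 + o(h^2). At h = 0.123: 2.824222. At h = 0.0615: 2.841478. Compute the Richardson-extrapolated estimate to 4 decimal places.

The leading error scales as h^2; refining by a factor of 2 reduces it by 2^2 = 4.
Extrapolated value = (4·A(h/2) − A(h)) / (4 − 1)
= (4·2.841478 − 2.824222) / 3
= 8.541690 / 3 = 2.847230

2.8472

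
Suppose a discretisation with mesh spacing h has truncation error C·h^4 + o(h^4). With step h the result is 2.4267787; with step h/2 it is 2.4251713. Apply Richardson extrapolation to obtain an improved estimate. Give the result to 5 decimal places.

2.42506

Extrapolated value = (16·A(h/2) − A(h)) / (16 − 1)
= (16·2.4251713 − 2.4267787) / 15
= 36.3759621 / 15 = 2.4250641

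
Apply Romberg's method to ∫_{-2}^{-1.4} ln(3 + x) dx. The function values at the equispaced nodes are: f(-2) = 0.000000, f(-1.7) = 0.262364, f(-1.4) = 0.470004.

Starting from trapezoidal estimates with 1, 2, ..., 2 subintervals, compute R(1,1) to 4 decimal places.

0.1519

R(0,0) (trapezoid, 1 panel, h=0.6000): 0.141001
R(1,0) (trapezoid, 2 panels, h=0.3000): 0.149210
R(1,1) = 0.149210 + (0.149210 − 0.141001)/3 = 0.151946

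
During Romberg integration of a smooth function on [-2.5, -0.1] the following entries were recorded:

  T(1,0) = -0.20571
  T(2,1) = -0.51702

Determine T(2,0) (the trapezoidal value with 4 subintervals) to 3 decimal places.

-0.439

From T(2,1) = (4·T(2,0) − T(1,0))/3, solve for T(2,0):
4·T(2,0) = 3·(-0.51702) + (-0.20571) = -1.75677
T(2,0) = -0.43919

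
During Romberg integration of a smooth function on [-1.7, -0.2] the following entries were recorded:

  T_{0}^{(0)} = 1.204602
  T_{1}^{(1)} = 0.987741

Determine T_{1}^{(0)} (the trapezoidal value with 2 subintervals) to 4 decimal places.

From T_{1}^{(1)} = (4·T_{1}^{(0)} − T_{0}^{(0)})/3, solve for T_{1}^{(0)}:
4·T_{1}^{(0)} = 3·0.987741 + 1.204602 = 4.167825
T_{1}^{(0)} = 1.041956

1.0420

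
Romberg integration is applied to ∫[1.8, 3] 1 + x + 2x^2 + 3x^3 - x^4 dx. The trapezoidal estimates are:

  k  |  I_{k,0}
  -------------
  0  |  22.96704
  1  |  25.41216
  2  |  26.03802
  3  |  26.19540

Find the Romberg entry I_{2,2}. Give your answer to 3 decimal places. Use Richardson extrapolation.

Richardson extrapolation on the trapezoidal column (denominator 4−1=3):
I_{1,1} = 25.41216 + (25.41216 − 22.96704)/3 = 26.22720
I_{2,1} = 26.03802 + (26.03802 − 25.41216)/3 = 26.24664
I_{2,2} = 26.24664 + (26.24664 − 26.22720)/15 = 26.24794

26.248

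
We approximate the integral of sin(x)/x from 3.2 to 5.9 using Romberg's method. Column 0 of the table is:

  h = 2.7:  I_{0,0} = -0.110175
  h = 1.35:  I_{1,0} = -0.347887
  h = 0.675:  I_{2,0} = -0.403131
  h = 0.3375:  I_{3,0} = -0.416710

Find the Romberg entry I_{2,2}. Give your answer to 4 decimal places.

Richardson extrapolation on the trapezoidal column (denominator 4−1=3):
I_{1,1} = -0.347887 + (-0.347887 − (-0.110175))/3 = -0.427124
I_{2,1} = (4·(-0.403131) − (-0.347887)) / 3 = -0.421546
I_{2,2} = (16·(-0.421546) − (-0.427124)) / 15 = -0.421174
(Column j=1 coincides with Simpson's rule on the same nodes.)

-0.4212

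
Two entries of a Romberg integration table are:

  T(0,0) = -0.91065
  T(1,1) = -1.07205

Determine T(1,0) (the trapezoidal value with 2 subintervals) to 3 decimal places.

From T(1,1) = (4·T(1,0) − T(0,0))/3, solve for T(1,0):
4·T(1,0) = 3·(-1.07205) + (-0.91065) = -4.12680
T(1,0) = -1.03170

-1.032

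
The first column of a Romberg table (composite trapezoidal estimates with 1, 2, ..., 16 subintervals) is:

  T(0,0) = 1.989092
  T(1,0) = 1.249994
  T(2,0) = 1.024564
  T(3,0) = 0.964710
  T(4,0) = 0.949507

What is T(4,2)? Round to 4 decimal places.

T(3,1) = 0.964710 + (0.964710 − 1.024564)/3 = 0.944759
T(4,1) = (4·0.949507 − 0.964710) / 3 = 0.944439
T(4,2) = 0.944439 + (0.944439 − 0.944759)/15 = 0.944418

0.9444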